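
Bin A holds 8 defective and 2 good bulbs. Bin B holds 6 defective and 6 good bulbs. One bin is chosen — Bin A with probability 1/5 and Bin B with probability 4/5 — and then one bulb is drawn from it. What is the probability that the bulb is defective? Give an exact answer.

From Bin A: P(defective) = 8/10.
From Bin B: P(defective) = 6/12.
Total probability = (1/5)(8/10) + (4/5)(6/12) = 14/25.

14/25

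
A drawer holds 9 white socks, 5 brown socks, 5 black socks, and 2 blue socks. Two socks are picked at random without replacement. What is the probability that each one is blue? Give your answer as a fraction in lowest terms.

P = 2/21 × 1/20 = 2/420 = 1/210.

1/210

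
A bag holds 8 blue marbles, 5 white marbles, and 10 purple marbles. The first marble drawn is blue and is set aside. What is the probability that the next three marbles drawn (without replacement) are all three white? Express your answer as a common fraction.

1/154

With the first marble removed, 5 white remain out of 22.
P = 5/22 × 4/21 × 3/20 = 60/9240 = 1/154.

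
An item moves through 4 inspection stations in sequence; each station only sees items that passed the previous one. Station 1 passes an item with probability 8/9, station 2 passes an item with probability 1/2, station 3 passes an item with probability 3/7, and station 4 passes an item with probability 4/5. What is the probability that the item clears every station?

Each stage is reached only if all earlier stages succeed, so
P = 8/9 × 1/2 × 3/7 × 4/5 = 96/630 = 16/105.

16/105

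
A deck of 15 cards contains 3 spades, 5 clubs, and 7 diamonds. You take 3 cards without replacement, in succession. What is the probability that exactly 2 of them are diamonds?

24/65

One ordering (diamonds drawn first) has probability 7/15 × 6/14 × 8/13 = 336/2730 = 8/65.
There are C(3,2) = 3 such orderings, each equally likely, so P = 3 × 8/65 = 24/65.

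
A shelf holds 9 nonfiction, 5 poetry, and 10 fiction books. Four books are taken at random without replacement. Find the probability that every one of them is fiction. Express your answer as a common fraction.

P(every draw is fiction) = 10/24 × 9/23 × 8/22 × 7/21 = 5040/255024 = 5/253.

5/253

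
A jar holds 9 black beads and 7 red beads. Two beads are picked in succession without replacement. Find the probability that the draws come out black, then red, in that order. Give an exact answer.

21/80

Multiply the probability of each draw given the previous ones:
P = 9/16 × 7/15 = 63/240 = 21/80.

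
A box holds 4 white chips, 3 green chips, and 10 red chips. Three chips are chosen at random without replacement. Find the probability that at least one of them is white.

P(no white) = 13/17 × 12/16 × 11/15 = 1716/4080 = 143/340.
P(at least one) = 1 − 143/340 = 197/340.

197/340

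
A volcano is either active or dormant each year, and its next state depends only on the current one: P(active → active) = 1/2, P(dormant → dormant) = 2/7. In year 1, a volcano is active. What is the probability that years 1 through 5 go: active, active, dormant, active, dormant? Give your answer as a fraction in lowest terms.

5/56

Year 1 is given. For each transition, use the conditional probability from the current state:
P(active | active) = 1/2; P(dormant | active) = 1/2; P(active | dormant) = 5/7; P(dormant | active) = 1/2.
P = 1/2 × 1/2 × 5/7 × 1/2 = 5/56.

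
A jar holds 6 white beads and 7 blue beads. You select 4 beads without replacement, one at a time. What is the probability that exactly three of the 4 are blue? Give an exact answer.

42/143

One ordering (blue drawn first) has probability 7/13 × 6/12 × 5/11 × 6/10 = 1260/17160 = 21/286.
There are C(4,3) = 4 such orderings, each equally likely, so P = 4 × 21/286 = 42/143.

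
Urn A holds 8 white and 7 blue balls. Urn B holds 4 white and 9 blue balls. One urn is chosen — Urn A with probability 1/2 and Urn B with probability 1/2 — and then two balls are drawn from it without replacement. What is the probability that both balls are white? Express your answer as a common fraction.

From Urn A: P(both white) = (8/15)(7/14) = 4/15.
From Urn B: P(both white) = (4/13)(3/12) = 1/13.
Total probability = (1/2)(4/15) + (1/2)(1/13) = 67/390.

67/390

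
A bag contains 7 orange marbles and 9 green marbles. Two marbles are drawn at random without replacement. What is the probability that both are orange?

7/40

P(every draw is orange) = 7/16 × 6/15 = 42/240 = 7/40.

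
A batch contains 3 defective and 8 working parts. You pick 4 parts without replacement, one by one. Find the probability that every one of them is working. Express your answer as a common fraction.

P(all working) = 8/11 × 7/10 × 6/9 × 5/8 = 1680/7920 = 7/33.

7/33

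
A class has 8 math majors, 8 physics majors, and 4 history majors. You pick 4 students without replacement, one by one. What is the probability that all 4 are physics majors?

P = 8/20 × 7/19 × 6/18 × 5/17 = 1680/116280 = 14/969.

14/969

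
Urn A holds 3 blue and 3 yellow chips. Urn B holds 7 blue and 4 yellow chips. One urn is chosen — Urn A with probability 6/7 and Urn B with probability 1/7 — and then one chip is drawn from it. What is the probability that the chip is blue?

40/77

From Urn A: P(blue) = 3/6.
From Urn B: P(blue) = 7/11.
Total probability = (6/7)(3/6) + (1/7)(7/11) = 40/77.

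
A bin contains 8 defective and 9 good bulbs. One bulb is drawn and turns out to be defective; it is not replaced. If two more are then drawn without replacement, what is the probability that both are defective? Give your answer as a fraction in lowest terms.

With the first bulb removed, 7 defective remain out of 16.
P = 7/16 × 6/15 = 42/240 = 7/40.

7/40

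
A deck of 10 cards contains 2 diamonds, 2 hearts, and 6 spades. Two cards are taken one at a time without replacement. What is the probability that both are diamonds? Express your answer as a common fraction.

1/45

P(every draw is a diamond) = 2/10 × 1/9 = 2/90 = 1/45.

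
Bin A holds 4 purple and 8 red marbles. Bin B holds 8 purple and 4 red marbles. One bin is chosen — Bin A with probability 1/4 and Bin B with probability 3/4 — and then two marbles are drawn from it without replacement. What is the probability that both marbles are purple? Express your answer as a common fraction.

15/44

From Bin A: P(both purple) = (4/12)(3/11) = 1/11.
From Bin B: P(both purple) = (8/12)(7/11) = 14/33.
Total probability = (1/4)(1/11) + (3/4)(14/33) = 15/44.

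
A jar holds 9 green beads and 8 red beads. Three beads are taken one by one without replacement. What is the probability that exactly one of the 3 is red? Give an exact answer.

36/85

One ordering (red drawn first) has probability 8/17 × 9/16 × 8/15 = 576/4080 = 12/85.
There are C(3,1) = 3 such orderings, each equally likely, so P = 3 × 12/85 = 36/85.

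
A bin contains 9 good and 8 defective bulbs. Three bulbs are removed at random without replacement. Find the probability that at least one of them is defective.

149/170

P(no defective) = 9/17 × 8/16 × 7/15 = 504/4080 = 21/170.
P(at least one) = 1 − 21/170 = 149/170.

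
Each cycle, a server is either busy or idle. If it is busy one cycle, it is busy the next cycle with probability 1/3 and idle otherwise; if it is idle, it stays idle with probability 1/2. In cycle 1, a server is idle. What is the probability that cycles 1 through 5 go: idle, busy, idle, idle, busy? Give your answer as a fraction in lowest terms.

1/12

Cycle 1 is given. For each transition, use the conditional probability from the current state:
P(busy | idle) = 1/2; P(idle | busy) = 2/3; P(idle | idle) = 1/2; P(busy | idle) = 1/2.
P = 1/2 × 2/3 × 1/2 × 1/2 = 2/24 = 1/12.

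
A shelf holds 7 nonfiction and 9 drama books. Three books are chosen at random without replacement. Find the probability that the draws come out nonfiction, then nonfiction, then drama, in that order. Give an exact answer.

9/80

Each draw changes the counts, so multiply the conditional probabilities along the sequence:
P = 7/16 × 6/15 × 9/14 = 378/3360 = 9/80.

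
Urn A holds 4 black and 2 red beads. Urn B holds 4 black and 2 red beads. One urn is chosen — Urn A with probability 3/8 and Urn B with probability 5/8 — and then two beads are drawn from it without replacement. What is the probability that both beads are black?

From Urn A: P(both black) = (4/6)(3/5) = 2/5.
From Urn B: P(both black) = (4/6)(3/5) = 2/5.
Total probability = (3/8)(2/5) + (5/8)(2/5) = 2/5.

2/5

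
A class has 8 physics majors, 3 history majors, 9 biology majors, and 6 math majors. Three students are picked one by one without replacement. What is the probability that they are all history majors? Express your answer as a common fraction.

1/2600

P(all history majors) = 3/26 × 2/25 × 1/24 = 6/15600 = 1/2600.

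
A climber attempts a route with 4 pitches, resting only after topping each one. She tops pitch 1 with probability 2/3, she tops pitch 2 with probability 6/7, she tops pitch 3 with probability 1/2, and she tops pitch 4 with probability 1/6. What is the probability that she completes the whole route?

The events are sequential, so multiply the conditional probabilities:
P = 2/3 × 6/7 × 1/2 × 1/6 = 12/252 = 1/21.

1/21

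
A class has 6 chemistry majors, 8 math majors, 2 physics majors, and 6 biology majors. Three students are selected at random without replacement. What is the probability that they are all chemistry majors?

1/77

P = 6/22 × 5/21 × 4/20 = 120/9240 = 1/77.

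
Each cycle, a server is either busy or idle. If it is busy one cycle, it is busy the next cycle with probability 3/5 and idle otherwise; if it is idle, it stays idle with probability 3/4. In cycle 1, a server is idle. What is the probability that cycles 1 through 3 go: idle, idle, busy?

3/16

Cycle 1 is given. For each transition, use the conditional probability from the current state:
P(idle | idle) = 3/4; P(busy | idle) = 1/4.
P = 3/4 × 1/4 = 3/16.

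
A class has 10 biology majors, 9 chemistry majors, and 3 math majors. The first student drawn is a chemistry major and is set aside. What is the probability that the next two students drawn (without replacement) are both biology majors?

With the first student removed, 10 biology majors remain out of 21.
P = 10/21 × 9/20 = 90/420 = 3/14.

3/14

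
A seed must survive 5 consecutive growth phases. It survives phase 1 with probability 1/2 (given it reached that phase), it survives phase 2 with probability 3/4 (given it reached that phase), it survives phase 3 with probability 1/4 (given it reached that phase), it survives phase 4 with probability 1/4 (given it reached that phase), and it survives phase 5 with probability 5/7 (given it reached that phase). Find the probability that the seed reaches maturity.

Multiplying along the chain,
P = 1/2 × 3/4 × 1/4 × 1/4 × 5/7 = 15/896.

15/896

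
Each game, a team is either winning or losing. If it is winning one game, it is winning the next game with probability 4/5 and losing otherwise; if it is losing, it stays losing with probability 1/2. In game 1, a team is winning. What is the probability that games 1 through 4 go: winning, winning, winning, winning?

64/125

Game 1 is given. For each transition, use the conditional probability from the current state:
P(winning | winning) = 4/5; P(winning | winning) = 4/5; P(winning | winning) = 4/5.
P = 4/5 × 4/5 × 4/5 = 64/125.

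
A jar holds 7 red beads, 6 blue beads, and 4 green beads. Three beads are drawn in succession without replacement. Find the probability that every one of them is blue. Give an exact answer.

1/34

P(all blue) = 6/17 × 5/16 × 4/15 = 120/4080 = 1/34.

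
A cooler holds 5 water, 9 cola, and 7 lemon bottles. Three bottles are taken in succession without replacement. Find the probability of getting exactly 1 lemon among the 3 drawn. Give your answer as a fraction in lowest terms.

91/190

One ordering (lemon drawn first) has probability 7/21 × 14/20 × 13/19 = 1274/7980 = 91/570.
There are C(3,1) = 3 such orderings, each equally likely, so P = 3 × 91/570 = 91/190.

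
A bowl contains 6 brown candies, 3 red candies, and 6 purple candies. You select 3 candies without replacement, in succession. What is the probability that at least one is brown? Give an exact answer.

53/65

P(no brown) = 9/15 × 8/14 × 7/13 = 504/2730 = 12/65.
P(at least one) = 1 − 12/65 = 53/65.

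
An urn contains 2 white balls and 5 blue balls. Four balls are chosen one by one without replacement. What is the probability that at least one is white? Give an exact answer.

P(no white) = 5/7 × 4/6 × 3/5 × 2/4 = 120/840 = 1/7.
P(at least one) = 1 − 1/7 = 6/7.

6/7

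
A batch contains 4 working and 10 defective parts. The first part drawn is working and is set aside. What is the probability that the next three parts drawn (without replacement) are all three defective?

60/143

With the first part removed, 10 defective remain out of 13.
P = 10/13 × 9/12 × 8/11 = 720/1716 = 60/143.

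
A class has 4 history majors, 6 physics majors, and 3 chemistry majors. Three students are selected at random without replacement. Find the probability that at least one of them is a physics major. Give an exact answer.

251/286

P(no physics majors) = 7/13 × 6/12 × 5/11 = 210/1716 = 35/286.
P(at least one) = 1 − 35/286 = 251/286.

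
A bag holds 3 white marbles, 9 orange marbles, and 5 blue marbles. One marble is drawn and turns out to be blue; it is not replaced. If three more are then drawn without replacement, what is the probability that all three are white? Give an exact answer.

1/560

With the first marble removed, 3 white remain out of 16.
P = 3/16 × 2/15 × 1/14 = 6/3360 = 1/560.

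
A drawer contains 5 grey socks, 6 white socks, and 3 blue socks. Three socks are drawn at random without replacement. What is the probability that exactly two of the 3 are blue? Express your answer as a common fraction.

One ordering (blue drawn first) has probability 3/14 × 2/13 × 11/12 = 66/2184 = 11/364.
There are C(3,2) = 3 such orderings, each equally likely, so P = 3 × 11/364 = 33/364.

33/364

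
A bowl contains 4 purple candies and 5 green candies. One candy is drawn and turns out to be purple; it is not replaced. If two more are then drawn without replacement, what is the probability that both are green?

With the first candy removed, 5 green remain out of 8.
P = 5/8 × 4/7 = 20/56 = 5/14.

5/14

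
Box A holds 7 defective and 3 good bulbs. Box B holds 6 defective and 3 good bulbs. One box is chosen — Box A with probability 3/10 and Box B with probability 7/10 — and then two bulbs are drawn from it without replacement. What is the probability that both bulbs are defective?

259/600

From Box A: P(both defective) = (7/10)(6/9) = 7/15.
From Box B: P(both defective) = (6/9)(5/8) = 5/12.
Total probability = (3/10)(7/15) + (7/10)(5/12) = 259/600.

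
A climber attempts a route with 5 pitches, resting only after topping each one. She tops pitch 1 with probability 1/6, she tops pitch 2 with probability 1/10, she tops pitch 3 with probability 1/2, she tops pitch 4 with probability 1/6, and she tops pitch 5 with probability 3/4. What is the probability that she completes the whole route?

The events are sequential, so multiply the conditional probabilities:
P = 1/6 × 1/10 × 1/2 × 1/6 × 3/4 = 3/2880 = 1/960.

1/960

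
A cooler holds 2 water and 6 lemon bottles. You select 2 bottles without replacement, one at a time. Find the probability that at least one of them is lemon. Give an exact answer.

P(no lemon) = 2/8 × 1/7 = 2/56 = 1/28.
P(at least one) = 1 − 1/28 = 27/28.

27/28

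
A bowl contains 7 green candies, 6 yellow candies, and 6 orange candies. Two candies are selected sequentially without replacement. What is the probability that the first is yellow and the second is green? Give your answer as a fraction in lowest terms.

Chain rule:
P = 6/19 × 7/18 = 42/342 = 7/57.

7/57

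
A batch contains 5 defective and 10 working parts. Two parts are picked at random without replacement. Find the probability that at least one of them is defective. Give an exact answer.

P(no defective) = 10/15 × 9/14 = 90/210 = 3/7.
P(at least one) = 1 − 3/7 = 4/7.

4/7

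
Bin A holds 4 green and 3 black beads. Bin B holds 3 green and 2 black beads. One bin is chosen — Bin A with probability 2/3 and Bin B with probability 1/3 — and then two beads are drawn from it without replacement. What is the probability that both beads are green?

From Bin A: P(both green) = (4/7)(3/6) = 2/7.
From Bin B: P(both green) = (3/5)(2/4) = 3/10.
Total probability = (2/3)(2/7) + (1/3)(3/10) = 61/210.

61/210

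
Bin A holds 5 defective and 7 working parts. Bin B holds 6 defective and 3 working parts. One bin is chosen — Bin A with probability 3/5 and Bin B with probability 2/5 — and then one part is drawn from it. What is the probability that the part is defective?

31/60

From Bin A: P(defective) = 5/12.
From Bin B: P(defective) = 6/9.
Total probability = (3/5)(5/12) + (2/5)(6/9) = 31/60.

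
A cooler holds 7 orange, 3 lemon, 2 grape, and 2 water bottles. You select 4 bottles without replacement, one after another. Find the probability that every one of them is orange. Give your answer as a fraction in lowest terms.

5/143

P(all orange) = 7/14 × 6/13 × 5/12 × 4/11 = 840/24024 = 5/143.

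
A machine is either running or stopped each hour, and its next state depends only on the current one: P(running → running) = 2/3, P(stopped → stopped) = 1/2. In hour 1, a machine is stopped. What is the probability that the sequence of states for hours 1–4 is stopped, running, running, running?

2/9

Hour 1 is given. For each transition, use the conditional probability from the current state:
P(running | stopped) = 1/2; P(running | running) = 2/3; P(running | running) = 2/3.
P = 1/2 × 2/3 × 2/3 = 4/18 = 2/9.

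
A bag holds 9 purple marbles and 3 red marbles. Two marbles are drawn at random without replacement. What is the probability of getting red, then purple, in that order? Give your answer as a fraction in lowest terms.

Each draw changes the counts, so multiply the conditional probabilities along the sequence:
P = 3/12 × 9/11 = 27/132 = 9/44.

9/44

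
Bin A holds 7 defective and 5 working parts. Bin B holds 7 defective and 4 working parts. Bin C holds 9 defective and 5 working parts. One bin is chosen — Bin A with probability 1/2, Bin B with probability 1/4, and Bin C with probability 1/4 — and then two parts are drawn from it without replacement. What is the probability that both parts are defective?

From Bin A: P(both defective) = (7/12)(6/11) = 7/22.
From Bin B: P(both defective) = (7/11)(6/10) = 21/55.
From Bin C: P(both defective) = (9/14)(8/13) = 36/91.
Total probability = (1/2)(7/22) + (1/4)(21/55) + (1/4)(36/91) = 1769/5005.

1769/5005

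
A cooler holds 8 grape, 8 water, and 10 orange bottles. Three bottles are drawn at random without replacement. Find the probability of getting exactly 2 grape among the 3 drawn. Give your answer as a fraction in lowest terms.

63/325

One ordering (grape drawn first) has probability 8/26 × 7/25 × 18/24 = 1008/15600 = 21/325.
There are C(3,2) = 3 such orderings, each equally likely, so P = 3 × 21/325 = 63/325.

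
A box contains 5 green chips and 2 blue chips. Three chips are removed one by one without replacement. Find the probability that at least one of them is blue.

5/7

P(no blue) = 5/7 × 4/6 × 3/5 = 60/210 = 2/7.
P(at least one) = 1 − 2/7 = 5/7.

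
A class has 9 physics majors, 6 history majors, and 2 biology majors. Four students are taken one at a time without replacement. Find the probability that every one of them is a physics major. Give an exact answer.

P = 9/17 × 8/16 × 7/15 × 6/14 = 3024/57120 = 9/170.

9/170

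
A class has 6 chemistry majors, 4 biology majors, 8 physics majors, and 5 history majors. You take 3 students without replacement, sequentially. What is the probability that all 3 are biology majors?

4/1771

P = 4/23 × 3/22 × 2/21 = 24/10626 = 4/1771.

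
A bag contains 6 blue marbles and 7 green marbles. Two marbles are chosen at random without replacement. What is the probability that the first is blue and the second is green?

Chain rule:
P = 6/13 × 7/12 = 42/156 = 7/26.

7/26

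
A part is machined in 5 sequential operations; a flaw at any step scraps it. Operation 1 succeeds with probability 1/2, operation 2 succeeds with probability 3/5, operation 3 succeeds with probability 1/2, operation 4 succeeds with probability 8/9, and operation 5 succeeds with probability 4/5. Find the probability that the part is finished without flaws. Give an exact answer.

8/75

The events are sequential, so multiply the conditional probabilities:
P = 1/2 × 3/5 × 1/2 × 8/9 × 4/5 = 96/900 = 8/75.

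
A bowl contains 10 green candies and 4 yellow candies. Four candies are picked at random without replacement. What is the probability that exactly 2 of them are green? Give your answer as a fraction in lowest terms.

One ordering (green drawn first) has probability 10/14 × 9/13 × 4/12 × 3/11 = 1080/24024 = 45/1001.
There are C(4,2) = 6 such orderings, each equally likely, so P = 6 × 45/1001 = 270/1001.

270/1001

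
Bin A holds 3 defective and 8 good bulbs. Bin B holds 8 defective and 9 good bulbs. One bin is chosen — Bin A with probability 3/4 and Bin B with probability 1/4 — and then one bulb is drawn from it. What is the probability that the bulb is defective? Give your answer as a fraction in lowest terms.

From Bin A: P(defective) = 3/11.
From Bin B: P(defective) = 8/17.
Total probability = (3/4)(3/11) + (1/4)(8/17) = 241/748.

241/748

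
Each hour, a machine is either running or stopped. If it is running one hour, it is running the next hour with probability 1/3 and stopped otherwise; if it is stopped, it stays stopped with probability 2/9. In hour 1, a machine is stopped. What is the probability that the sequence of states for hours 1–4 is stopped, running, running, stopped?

Hour 1 is given. For each transition, use the conditional probability from the current state:
P(running | stopped) = 7/9; P(running | running) = 1/3; P(stopped | running) = 2/3.
P = 7/9 × 1/3 × 2/3 = 14/81.

14/81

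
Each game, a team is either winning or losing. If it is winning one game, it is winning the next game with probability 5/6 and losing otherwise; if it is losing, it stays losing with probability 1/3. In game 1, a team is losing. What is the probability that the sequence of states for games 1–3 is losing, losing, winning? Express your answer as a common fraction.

2/9

Game 1 is given. For each transition, use the conditional probability from the current state:
P(losing | losing) = 1/3; P(winning | losing) = 2/3.
P = 1/3 × 2/3 = 2/9.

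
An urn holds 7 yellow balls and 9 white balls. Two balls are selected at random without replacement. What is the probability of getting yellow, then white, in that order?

Chain rule:
P = 7/16 × 9/15 = 63/240 = 21/80.

21/80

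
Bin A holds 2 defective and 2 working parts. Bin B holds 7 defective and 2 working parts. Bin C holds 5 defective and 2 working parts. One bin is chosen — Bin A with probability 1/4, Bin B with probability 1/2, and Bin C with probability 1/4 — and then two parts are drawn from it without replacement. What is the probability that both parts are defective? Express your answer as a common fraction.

From Bin A: P(both defective) = (2/4)(1/3) = 1/6.
From Bin B: P(both defective) = (7/9)(6/8) = 7/12.
From Bin C: P(both defective) = (5/7)(4/6) = 10/21.
Total probability = (1/4)(1/6) + (1/2)(7/12) + (1/4)(10/21) = 19/42.

19/42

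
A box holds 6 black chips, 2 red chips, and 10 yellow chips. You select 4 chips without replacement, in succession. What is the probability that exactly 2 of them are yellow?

7/17

One ordering (yellow drawn first) has probability 10/18 × 9/17 × 8/16 × 7/15 = 5040/73440 = 7/102.
There are C(4,2) = 6 such orderings, each equally likely, so P = 6 × 7/102 = 7/17.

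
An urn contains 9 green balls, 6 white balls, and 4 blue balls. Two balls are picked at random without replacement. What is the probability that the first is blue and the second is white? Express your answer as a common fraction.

4/57

Chain rule:
P = 4/19 × 6/18 = 24/342 = 4/57.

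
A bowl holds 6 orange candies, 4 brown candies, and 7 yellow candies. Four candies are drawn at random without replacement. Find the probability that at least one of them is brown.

333/476

P(no brown) = 13/17 × 12/16 × 11/15 × 10/14 = 17160/57120 = 143/476.
P(at least one) = 1 − 143/476 = 333/476.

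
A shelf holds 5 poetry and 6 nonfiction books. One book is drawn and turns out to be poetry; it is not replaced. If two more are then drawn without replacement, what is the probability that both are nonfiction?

With the first book removed, 6 nonfiction remain out of 10.
P = 6/10 × 5/9 = 30/90 = 1/3.

1/3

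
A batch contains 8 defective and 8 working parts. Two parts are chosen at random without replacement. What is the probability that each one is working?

7/30

P(every draw is working) = 8/16 × 7/15 = 56/240 = 7/30.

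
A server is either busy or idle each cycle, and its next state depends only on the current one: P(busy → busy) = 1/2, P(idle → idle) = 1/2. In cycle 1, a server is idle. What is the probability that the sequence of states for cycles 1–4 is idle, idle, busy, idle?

1/8

Cycle 1 is given. For each transition, use the conditional probability from the current state:
P(idle | idle) = 1/2; P(busy | idle) = 1/2; P(idle | busy) = 1/2.
P = 1/2 × 1/2 × 1/2 = 1/8.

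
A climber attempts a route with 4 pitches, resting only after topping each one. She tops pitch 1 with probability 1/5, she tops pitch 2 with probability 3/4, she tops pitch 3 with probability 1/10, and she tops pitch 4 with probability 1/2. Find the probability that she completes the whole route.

Multiplying along the chain,
P = 1/5 × 3/4 × 1/10 × 1/2 = 3/400.

3/400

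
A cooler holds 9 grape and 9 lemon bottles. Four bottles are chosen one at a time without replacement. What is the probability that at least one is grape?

163/170

P(no grape) = 9/18 × 8/17 × 7/16 × 6/15 = 3024/73440 = 7/170.
P(at least one) = 1 − 7/170 = 163/170.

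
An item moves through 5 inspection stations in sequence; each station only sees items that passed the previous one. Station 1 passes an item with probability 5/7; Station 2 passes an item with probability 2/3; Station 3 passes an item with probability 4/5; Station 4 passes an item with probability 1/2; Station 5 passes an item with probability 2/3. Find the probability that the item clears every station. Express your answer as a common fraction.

8/63

Multiplying along the chain,
P = 5/7 × 2/3 × 4/5 × 1/2 × 2/3 = 80/630 = 8/63.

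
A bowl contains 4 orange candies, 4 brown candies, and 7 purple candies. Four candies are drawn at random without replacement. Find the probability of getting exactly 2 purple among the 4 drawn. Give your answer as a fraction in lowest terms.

28/65

One ordering (purple drawn first) has probability 7/15 × 6/14 × 8/13 × 7/12 = 2352/32760 = 14/195.
There are C(4,2) = 6 such orderings, each equally likely, so P = 6 × 14/195 = 28/65.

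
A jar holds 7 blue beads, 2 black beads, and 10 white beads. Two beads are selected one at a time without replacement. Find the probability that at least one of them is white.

P(no white) = 9/19 × 8/18 = 72/342 = 4/19.
P(at least one) = 1 − 4/19 = 15/19.

15/19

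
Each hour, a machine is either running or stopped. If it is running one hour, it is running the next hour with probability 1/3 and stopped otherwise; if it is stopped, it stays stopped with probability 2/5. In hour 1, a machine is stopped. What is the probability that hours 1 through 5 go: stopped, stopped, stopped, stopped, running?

24/625

Hour 1 is given. For each transition, use the conditional probability from the current state:
P(stopped | stopped) = 2/5; P(stopped | stopped) = 2/5; P(stopped | stopped) = 2/5; P(running | stopped) = 3/5.
P = 2/5 × 2/5 × 2/5 × 3/5 = 24/625.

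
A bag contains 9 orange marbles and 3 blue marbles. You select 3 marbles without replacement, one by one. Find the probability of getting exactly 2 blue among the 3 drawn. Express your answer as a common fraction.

One ordering (blue drawn first) has probability 3/12 × 2/11 × 9/10 = 54/1320 = 9/220.
There are C(3,2) = 3 such orderings, each equally likely, so P = 3 × 9/220 = 27/220.

27/220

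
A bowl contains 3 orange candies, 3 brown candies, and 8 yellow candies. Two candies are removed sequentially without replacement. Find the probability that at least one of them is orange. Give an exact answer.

P(no orange) = 11/14 × 10/13 = 110/182 = 55/91.
P(at least one) = 1 − 55/91 = 36/91.

36/91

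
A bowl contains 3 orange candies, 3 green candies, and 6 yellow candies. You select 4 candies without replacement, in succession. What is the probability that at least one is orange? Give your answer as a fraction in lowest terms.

P(no orange) = 9/12 × 8/11 × 7/10 × 6/9 = 3024/11880 = 14/55.
P(at least one) = 1 − 14/55 = 41/55.

41/55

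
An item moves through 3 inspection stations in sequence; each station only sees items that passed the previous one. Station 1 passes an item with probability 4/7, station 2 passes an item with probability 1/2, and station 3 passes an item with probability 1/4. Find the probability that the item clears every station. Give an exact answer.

Multiplying along the chain,
P = 4/7 × 1/2 × 1/4 = 4/56 = 1/14.

1/14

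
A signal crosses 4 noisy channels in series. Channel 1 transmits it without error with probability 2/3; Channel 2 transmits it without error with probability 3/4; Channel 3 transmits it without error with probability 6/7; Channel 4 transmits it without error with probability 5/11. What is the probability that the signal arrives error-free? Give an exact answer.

The events are sequential, so multiply the conditional probabilities:
P = 2/3 × 3/4 × 6/7 × 5/11 = 180/924 = 15/77.

15/77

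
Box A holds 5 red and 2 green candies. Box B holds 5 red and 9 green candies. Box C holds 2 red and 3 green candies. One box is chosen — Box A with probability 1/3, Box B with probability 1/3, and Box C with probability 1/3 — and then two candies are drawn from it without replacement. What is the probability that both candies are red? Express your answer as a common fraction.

From Box A: P(both red) = (5/7)(4/6) = 10/21.
From Box B: P(both red) = (5/14)(4/13) = 10/91.
From Box C: P(both red) = (2/5)(1/4) = 1/10.
Total probability = (1/3)(10/21) + (1/3)(10/91) + (1/3)(1/10) = 1873/8190.

1873/8190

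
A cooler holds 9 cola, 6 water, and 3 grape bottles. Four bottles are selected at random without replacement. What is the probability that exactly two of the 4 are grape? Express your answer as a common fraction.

One ordering (grape drawn first) has probability 3/18 × 2/17 × 15/16 × 14/15 = 1260/73440 = 7/408.
There are C(4,2) = 6 such orderings, each equally likely, so P = 6 × 7/408 = 7/68.

7/68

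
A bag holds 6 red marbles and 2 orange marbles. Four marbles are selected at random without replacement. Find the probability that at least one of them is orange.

P(no orange) = 6/8 × 5/7 × 4/6 × 3/5 = 360/1680 = 3/14.
P(at least one) = 1 − 3/14 = 11/14.

11/14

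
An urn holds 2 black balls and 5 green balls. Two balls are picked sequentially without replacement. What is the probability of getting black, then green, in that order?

5/21

Chain rule:
P = 2/7 × 5/6 = 10/42 = 5/21.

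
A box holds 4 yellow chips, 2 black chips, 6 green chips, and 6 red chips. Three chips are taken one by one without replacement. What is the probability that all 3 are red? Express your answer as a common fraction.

P = 6/18 × 5/17 × 4/16 = 120/4896 = 5/204.

5/204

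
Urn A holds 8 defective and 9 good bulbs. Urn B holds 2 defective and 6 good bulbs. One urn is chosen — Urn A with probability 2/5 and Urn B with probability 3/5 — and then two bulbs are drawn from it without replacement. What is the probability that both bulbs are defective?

247/2380

From Urn A: P(both defective) = (8/17)(7/16) = 7/34.
From Urn B: P(both defective) = (2/8)(1/7) = 1/28.
Total probability = (2/5)(7/34) + (3/5)(1/28) = 247/2380.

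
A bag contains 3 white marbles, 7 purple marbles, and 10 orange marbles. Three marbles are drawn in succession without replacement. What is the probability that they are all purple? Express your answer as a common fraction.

7/228

P(all purple) = 7/20 × 6/19 × 5/18 = 210/6840 = 7/228.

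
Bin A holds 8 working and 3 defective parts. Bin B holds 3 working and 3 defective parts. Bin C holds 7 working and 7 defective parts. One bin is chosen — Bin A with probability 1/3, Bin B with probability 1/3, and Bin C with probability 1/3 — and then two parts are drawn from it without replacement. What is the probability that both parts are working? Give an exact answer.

224/715

From Bin A: P(both working) = (8/11)(7/10) = 28/55.
From Bin B: P(both working) = (3/6)(2/5) = 1/5.
From Bin C: P(both working) = (7/14)(6/13) = 3/13.
Total probability = (1/3)(28/55) + (1/3)(1/5) + (1/3)(3/13) = 224/715.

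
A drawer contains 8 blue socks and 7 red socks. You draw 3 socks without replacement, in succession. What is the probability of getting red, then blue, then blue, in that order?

Chain rule:
P = 7/15 × 8/14 × 7/13 = 392/2730 = 28/195.

28/195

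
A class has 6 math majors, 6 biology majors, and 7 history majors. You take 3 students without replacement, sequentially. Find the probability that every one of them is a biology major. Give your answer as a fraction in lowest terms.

P = 6/19 × 5/18 × 4/17 = 120/5814 = 20/969.

20/969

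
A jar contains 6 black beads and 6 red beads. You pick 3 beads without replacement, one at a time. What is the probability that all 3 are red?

P(all red) = 6/12 × 5/11 × 4/10 = 120/1320 = 1/11.

1/11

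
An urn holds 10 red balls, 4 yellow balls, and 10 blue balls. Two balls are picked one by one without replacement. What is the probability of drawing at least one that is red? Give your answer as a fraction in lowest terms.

P(no red) = 14/24 × 13/23 = 182/552 = 91/276.
P(at least one) = 1 − 91/276 = 185/276.

185/276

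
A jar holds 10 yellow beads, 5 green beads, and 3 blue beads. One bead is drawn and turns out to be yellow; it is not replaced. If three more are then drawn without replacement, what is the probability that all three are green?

1/68

After the first draw, 5 of the remaining 17 beads are green.
P = 5/17 × 4/16 × 3/15 = 60/4080 = 1/68.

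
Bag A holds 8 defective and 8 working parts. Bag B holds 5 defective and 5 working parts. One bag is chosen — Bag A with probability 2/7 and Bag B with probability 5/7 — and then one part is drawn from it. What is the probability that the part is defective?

1/2

From Bag A: P(defective) = 8/16.
From Bag B: P(defective) = 5/10.
Total probability = (2/7)(8/16) + (5/7)(5/10) = 1/2.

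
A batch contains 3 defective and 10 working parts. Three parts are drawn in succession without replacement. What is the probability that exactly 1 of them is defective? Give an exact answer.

One ordering (defective drawn first) has probability 3/13 × 10/12 × 9/11 = 270/1716 = 45/286.
There are C(3,1) = 3 such orderings, each equally likely, so P = 3 × 45/286 = 135/286.

135/286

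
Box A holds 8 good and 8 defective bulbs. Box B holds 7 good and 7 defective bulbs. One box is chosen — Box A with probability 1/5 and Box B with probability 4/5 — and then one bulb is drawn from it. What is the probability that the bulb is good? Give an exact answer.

From Box A: P(good) = 8/16.
From Box B: P(good) = 7/14.
Total probability = (1/5)(8/16) + (4/5)(7/14) = 1/2.

1/2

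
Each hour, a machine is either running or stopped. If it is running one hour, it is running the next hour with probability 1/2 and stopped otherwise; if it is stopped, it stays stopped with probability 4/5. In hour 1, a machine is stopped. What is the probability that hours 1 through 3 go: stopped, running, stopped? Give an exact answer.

Hour 1 is given. For each transition, use the conditional probability from the current state:
P(running | stopped) = 1/5; P(stopped | running) = 1/2.
P = 1/5 × 1/2 = 1/10.

1/10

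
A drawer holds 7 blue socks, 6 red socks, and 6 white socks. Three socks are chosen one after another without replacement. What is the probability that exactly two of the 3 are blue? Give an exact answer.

84/323

One ordering (blue drawn first) has probability 7/19 × 6/18 × 12/17 = 504/5814 = 28/323.
There are C(3,2) = 3 such orderings, each equally likely, so P = 3 × 28/323 = 84/323.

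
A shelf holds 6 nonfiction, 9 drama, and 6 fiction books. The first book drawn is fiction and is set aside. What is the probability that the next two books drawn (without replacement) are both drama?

18/95

After the first draw, 9 of the remaining 20 books are drama.
P = 9/20 × 8/19 = 72/380 = 18/95.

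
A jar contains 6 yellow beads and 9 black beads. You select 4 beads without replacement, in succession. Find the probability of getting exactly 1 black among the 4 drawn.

One ordering (black drawn first) has probability 9/15 × 6/14 × 5/13 × 4/12 = 1080/32760 = 3/91.
There are C(4,1) = 4 such orderings, each equally likely, so P = 4 × 3/91 = 12/91.

12/91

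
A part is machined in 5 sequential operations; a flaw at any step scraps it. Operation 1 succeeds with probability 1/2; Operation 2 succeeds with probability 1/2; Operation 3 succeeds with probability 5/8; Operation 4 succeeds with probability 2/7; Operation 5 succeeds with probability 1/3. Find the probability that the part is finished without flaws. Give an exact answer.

5/336

Multiplying along the chain,
P = 1/2 × 1/2 × 5/8 × 2/7 × 1/3 = 10/672 = 5/336.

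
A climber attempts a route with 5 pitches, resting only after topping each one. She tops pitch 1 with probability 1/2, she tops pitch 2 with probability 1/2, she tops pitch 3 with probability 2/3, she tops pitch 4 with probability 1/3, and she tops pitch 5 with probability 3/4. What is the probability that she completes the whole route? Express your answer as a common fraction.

1/24

Multiplying along the chain,
P = 1/2 × 1/2 × 2/3 × 1/3 × 3/4 = 6/144 = 1/24.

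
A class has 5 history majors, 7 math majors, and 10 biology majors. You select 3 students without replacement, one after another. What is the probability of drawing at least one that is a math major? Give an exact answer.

31/44

P(no math majors) = 15/22 × 14/21 × 13/20 = 2730/9240 = 13/44.
P(at least one) = 1 − 13/44 = 31/44.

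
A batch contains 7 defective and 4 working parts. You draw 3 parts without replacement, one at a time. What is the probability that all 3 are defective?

7/33

P(all defective) = 7/11 × 6/10 × 5/9 = 210/990 = 7/33.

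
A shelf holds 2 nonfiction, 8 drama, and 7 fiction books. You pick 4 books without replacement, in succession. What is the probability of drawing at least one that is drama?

161/170

P(no drama) = 9/17 × 8/16 × 7/15 × 6/14 = 3024/57120 = 9/170.
P(at least one) = 1 − 9/170 = 161/170.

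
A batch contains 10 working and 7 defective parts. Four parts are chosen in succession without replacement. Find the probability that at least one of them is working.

67/68

P(no working) = 7/17 × 6/16 × 5/15 × 4/14 = 840/57120 = 1/68.
P(at least one) = 1 − 1/68 = 67/68.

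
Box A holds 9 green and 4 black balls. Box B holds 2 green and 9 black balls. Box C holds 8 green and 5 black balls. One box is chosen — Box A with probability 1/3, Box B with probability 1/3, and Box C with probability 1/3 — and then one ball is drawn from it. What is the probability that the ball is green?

From Box A: P(green) = 9/13.
From Box B: P(green) = 2/11.
From Box C: P(green) = 8/13.
Total probability = (1/3)(9/13) + (1/3)(2/11) + (1/3)(8/13) = 71/143.

71/143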